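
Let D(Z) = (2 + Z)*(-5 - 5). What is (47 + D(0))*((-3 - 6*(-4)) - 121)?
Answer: -2700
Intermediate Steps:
D(Z) = -20 - 10*Z (D(Z) = (2 + Z)*(-10) = -20 - 10*Z)
(47 + D(0))*((-3 - 6*(-4)) - 121) = (47 + (-20 - 10*0))*((-3 - 6*(-4)) - 121) = (47 + (-20 + 0))*((-3 + 24) - 121) = (47 - 20)*(21 - 121) = 27*(-100) = -2700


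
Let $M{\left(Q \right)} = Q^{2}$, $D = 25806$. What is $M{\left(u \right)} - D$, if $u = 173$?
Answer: $4123$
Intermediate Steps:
$M{\left(u \right)} - D = 173^{2} - 25806 = 29929 - 25806 = 4123$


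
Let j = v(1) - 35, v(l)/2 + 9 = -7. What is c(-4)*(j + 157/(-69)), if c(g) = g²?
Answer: -76480/69 ≈ -1108.4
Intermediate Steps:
v(l) = -32 (v(l) = -18 + 2*(-7) = -18 - 14 = -32)
j = -67 (j = -32 - 35 = -67)
c(-4)*(j + 157/(-69)) = (-4)²*(-67 + 157/(-69)) = 16*(-67 + 157*(-1/69)) = 16*(-67 - 157/69) = 16*(-4780/69) = -76480/69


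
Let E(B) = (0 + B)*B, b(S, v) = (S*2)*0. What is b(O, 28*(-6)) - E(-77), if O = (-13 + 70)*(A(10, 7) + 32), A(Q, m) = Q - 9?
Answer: -5929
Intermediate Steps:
A(Q, m) = -9 + Q
O = 1881 (O = (-13 + 70)*((-9 + 10) + 32) = 57*(1 + 32) = 57*33 = 1881)
b(S, v) = 0 (b(S, v) = (2*S)*0 = 0)
E(B) = B² (E(B) = B*B = B²)
b(O, 28*(-6)) - E(-77) = 0 - 1*(-77)² = 0 - 1*5929 = 0 - 5929 = -5929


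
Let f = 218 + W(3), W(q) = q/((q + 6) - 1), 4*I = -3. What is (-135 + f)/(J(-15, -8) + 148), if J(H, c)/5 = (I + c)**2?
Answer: 1334/8493 ≈ 0.15707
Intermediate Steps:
I = -3/4 (I = (1/4)*(-3) = -3/4 ≈ -0.75000)
W(q) = q/(5 + q) (W(q) = q/((6 + q) - 1) = q/(5 + q))
J(H, c) = 5*(-3/4 + c)**2
f = 1747/8 (f = 218 + 3/(5 + 3) = 218 + 3/8 = 1747/8 ≈ 218.38)
(-135 + f)/(J(-15, -8) + 148) = (-135 + 1747/8)/(5*(-3 + 4*(-8))**2/16 + 148) = 667/(8*(5*(-3 - 32)**2/16 + 148)) = 667/(8*((5/16)*(-35)**2 + 148)) = 667/(8*((5/16)*1225 + 148)) = 667/(8*(6125/16 + 148)) = 667/(8*(8493/16)) = (667/8)*(16/8493) = 1334/8493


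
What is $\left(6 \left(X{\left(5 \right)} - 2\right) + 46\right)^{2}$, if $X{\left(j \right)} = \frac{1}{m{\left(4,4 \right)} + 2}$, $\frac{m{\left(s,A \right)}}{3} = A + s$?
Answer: $\frac{198025}{169} \approx 1171.7$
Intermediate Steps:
$m{\left(s,A \right)} = 3 A + 3 s$ ($m{\left(s,A \right)} = 3 \left(A + s\right) = 3 A + 3 s$)
$X{\left(j \right)} = \frac{1}{26}$ ($X{\left(j \right)} = \frac{1}{\left(3 \cdot 4 + 3 \cdot 4\right) + 2} = \frac{1}{\left(12 + 12\right) + 2} = \frac{1}{24 + 2} = \frac{1}{26}$)
$\left(6 \left(X{\left(5 \right)} - 2\right) + 46\right)^{2} = \left(6 \left(\frac{1}{26} - 2\right) + 46\right)^{2} = \left(6 \left(- \frac{51}{26}\right) + 46\right)^{2} = \left(- \frac{153}{13} + 46\right)^{2} = \left(\frac{445}{13}\right)^{2} = \frac{198025}{169}$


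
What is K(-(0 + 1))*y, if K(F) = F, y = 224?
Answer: -224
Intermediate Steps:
K(-(0 + 1))*y = -(0 + 1)*224 = -1*1*224 = -1*224 = -224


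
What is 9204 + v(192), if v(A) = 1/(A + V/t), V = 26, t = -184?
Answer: 162459896/17651 ≈ 9204.0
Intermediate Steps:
v(A) = 1/(-13/92 + A) (v(A) = 1/(A + 26/(-184)) = 1/(A + 26*(-1/184)) = 1/(A - 13/92) = 1/(-13/92 + A))
9204 + v(192) = 9204 + 92/(-13 + 92*192) = 9204 + 92/(-13 + 17664) = 9204 + 92/17651 = 162459896/17651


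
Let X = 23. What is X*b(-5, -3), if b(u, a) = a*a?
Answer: 207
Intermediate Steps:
b(u, a) = a**2
X*b(-5, -3) = 23*(-3)**2 = 23*9 = 207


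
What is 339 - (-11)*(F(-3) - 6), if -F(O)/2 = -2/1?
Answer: 317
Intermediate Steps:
F(O) = 4 (F(O) = -(-4)/1 = -(-4) = -2*(-2) = 4)
339 - (-11)*(F(-3) - 6) = 339 - (-11)*(4 - 6) = 339 - (-11)*(-2) = 339 - 1*22 = 339 - 22 = 317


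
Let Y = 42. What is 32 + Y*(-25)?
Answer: -1018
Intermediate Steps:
32 + Y*(-25) = 32 + 42*(-25) = 32 - 1050 = -1018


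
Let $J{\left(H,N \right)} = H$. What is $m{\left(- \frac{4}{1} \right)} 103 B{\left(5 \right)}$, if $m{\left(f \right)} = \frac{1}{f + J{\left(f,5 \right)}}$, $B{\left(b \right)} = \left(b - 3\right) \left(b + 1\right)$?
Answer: $- \frac{309}{2} \approx -154.5$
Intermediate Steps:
$B{\left(b \right)} = \left(1 + b\right) \left(-3 + b\right)$ ($B{\left(b \right)} = \left(-3 + b\right) \left(1 + b\right) = \left(1 + b\right) \left(-3 + b\right)$)
$m{\left(f \right)} = \frac{1}{2 f}$ ($m{\left(f \right)} = \frac{1}{f + f} = \frac{1}{2 f}$)
$m{\left(- \frac{4}{1} \right)} 103 B{\left(5 \right)} = \frac{1}{2 \left(- \frac{4}{1}\right)} 103 \left(-3 + 5^{2} - 10\right) = \frac{1}{2 \left(\left(-4\right) 1\right)} 103 \left(-3 + 25 - 10\right) = \frac{1}{2 \left(-4\right)} 103 \cdot 12 = \frac{1}{2} \left(- \frac{1}{4}\right) 103 \cdot 12 = \left(- \frac{1}{8}\right) 103 \cdot 12 = \left(- \frac{103}{8}\right) 12 = - \frac{309}{2}$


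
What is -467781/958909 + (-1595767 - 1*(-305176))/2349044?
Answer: -2336397476583/2252519432996 ≈ -1.0372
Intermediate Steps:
-467781/958909 + (-1595767 - 1*(-305176))/2349044 = -467781*1/958909 + (-1595767 + 305176)*(1/2349044) = -467781/958909 - 1290591*1/2349044 = -467781/958909 - 1290591/2349044 = -2336397476583/2252519432996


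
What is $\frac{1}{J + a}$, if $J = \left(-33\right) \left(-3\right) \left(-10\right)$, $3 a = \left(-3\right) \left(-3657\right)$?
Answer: $\frac{1}{2667} \approx 0.00037495$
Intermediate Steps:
$a = 3657$ ($a = \frac{\left(-3\right) \left(-3657\right)}{3} = \frac{1}{3} \cdot 10971 = 3657$)
$J = -990$ ($J = 99 \left(-10\right) = -990$)
$\frac{1}{J + a} = \frac{1}{-990 + 3657} = \frac{1}{2667}$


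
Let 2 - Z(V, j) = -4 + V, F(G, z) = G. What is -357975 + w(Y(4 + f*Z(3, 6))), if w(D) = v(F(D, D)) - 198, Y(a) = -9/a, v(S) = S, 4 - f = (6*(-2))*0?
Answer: -5730777/16 ≈ -3.5817e+5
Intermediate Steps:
f = 4 (f = 4 - 6*(-2)*0 = 4 - (-12)*0 = 4 - 1*0 = 4 + 0 = 4)
Z(V, j) = 6 - V (Z(V, j) = 2 - (-4 + V) = 2 + (4 - V) = 6 - V)
w(D) = -198 + D (w(D) = D - 198 = -198 + D)
-357975 + w(Y(4 + f*Z(3, 6))) = -357975 + (-198 - 9/(4 + 4*(6 - 1*3))) = -357975 + (-198 - 9/(4 + 4*(6 - 3))) = -357975 + (-198 - 9/(4 + 4*3)) = -357975 + (-198 - 9/(4 + 12)) = -357975 + (-198 - 9/16) = -357975 - 3177/16 = -5730777/16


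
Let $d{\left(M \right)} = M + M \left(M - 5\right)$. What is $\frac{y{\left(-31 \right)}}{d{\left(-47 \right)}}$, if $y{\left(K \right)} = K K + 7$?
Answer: $\frac{968}{2397} \approx 0.40384$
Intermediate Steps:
$y{\left(K \right)} = 7 + K^{2}$ ($y{\left(K \right)} = K^{2} + 7 = 7 + K^{2}$)
$d{\left(M \right)} = M + M \left(-5 + M\right)$
$\frac{y{\left(-31 \right)}}{d{\left(-47 \right)}} = \frac{7 + \left(-31\right)^{2}}{\left(-47\right) \left(-4 - 47\right)} = \frac{7 + 961}{\left(-47\right) \left(-51\right)} = \frac{968}{2397}$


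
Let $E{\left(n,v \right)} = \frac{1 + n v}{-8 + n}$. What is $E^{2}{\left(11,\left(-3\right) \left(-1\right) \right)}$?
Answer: $\frac{1156}{9} \approx 128.44$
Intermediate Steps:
$E{\left(n,v \right)} = \frac{1 + n v}{-8 + n}$
$E^{2}{\left(11,\left(-3\right) \left(-1\right) \right)} = \left(\frac{1 + 11 \left(\left(-3\right) \left(-1\right)\right)}{-8 + 11}\right)^{2} = \left(\frac{1 + 11 \cdot 3}{3}\right)^{2} = \left(\frac{1 + 33}{3}\right)^{2} = \left(\frac{1}{3} \cdot 34\right)^{2} = \left(\frac{34}{3}\right)^{2} = \frac{1156}{9}$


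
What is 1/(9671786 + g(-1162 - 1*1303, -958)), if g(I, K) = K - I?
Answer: 1/9673293 ≈ 1.0338e-7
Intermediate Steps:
1/(9671786 + g(-1162 - 1*1303, -958)) = 1/(9671786 + (-958 - (-1162 - 1*1303))) = 1/(9671786 + (-958 - (-1162 - 1303))) = 1/(9671786 + (-958 - 1*(-2465))) = 1/(9671786 + (-958 + 2465)) = 1/(9671786 + 1507) = 1/9673293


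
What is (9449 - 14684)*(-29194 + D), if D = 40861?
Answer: -61076745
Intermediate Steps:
(9449 - 14684)*(-29194 + D) = (9449 - 14684)*(-29194 + 40861) = -5235*11667 = -61076745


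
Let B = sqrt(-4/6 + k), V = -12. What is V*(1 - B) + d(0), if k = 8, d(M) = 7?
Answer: -5 + 4*sqrt(66) ≈ 27.496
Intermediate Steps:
B = sqrt(66)/3 (B = sqrt(-4/6 + 8) = sqrt(-4*1/6 + 8) = sqrt(-2/3 + 8) = sqrt(22/3) = sqrt(66)/3 ≈ 2.7080)
V*(1 - B) + d(0) = -12*(1 - sqrt(66)/3) + 7 = (-12 + 4*sqrt(66)) + 7 = -5 + 4*sqrt(66)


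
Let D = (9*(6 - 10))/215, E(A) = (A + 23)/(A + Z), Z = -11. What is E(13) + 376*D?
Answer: -9666/215 ≈ -44.958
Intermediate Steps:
E(A) = (23 + A)/(-11 + A) (E(A) = (A + 23)/(A - 11) = (23 + A)/(-11 + A))
D = -36/215 (D = (9*(-4))*(1/215) = -36*1/215 = -36/215 ≈ -0.16744)
E(13) + 376*D = (23 + 13)/(-11 + 13) + 376*(-36/215) = 36/2 - 13536/215 = (1/2)*36 - 13536/215 = 18 - 13536/215 = -9666/215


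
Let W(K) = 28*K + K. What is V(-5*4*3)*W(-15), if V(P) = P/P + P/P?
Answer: -870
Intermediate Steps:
V(P) = 2 (V(P) = 1 + 1 = 2)
W(K) = 29*K
V(-5*4*3)*W(-15) = 2*(29*(-15)) = 2*(-435) = -870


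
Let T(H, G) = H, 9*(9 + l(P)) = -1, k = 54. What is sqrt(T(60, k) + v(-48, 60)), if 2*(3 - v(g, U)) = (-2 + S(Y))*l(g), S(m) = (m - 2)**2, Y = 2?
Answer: sqrt(485)/3 ≈ 7.3409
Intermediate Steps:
l(P) = -82/9 (l(P) = -9 + (1/9)*(-1) = -9 - 1/9 = -82/9)
S(m) = (-2 + m)**2
v(g, U) = -55/9 (v(g, U) = 3 - (-2 + (-2 + 2)**2)*(-82)/(2*9) = 3 - (-2 + 0**2)*(-82)/(2*9) = 3 - (-2 + 0)*(-82)/(2*9) = 3 - (-1)*(-82)/9 = 3 - 1/2*164/9 = 3 - 82/9 = -55/9)
sqrt(T(60, k) + v(-48, 60)) = sqrt(60 - 55/9) = sqrt(485/9) = sqrt(485)/3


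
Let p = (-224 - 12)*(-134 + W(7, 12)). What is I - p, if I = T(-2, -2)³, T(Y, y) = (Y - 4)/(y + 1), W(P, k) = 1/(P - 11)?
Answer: -31467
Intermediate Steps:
W(P, k) = 1/(-11 + P)
T(Y, y) = (-4 + Y)/(1 + y)
p = 31683 (p = (-224 - 12)*(-134 + 1/(-11 + 7)) = -236*(-134 + 1/(-4)) = -236*(-134 - ¼) = -236*(-537/4) = 31683)
I = 216 (I = ((-4 - 2)/(1 - 2))³ = (-6/(-1))³ = (-1*(-6))³ = 6³ = 216)
I - p = 216 - 1*31683 = 216 - 31683 = -31467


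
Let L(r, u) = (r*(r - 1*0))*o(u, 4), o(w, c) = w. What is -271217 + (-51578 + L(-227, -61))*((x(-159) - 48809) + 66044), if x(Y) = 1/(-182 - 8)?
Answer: -10462054064933/190 ≈ -5.5063e+10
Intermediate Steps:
x(Y) = -1/190 (x(Y) = 1/(-190) = -1/190)
L(r, u) = u*r² (L(r, u) = (r*(r - 1*0))*u = (r*(r + 0))*u = (r*r)*u = r²*u = u*r²)
-271217 + (-51578 + L(-227, -61))*((x(-159) - 48809) + 66044) = -271217 + (-51578 - 61*(-227)²)*((-1/190 - 48809) + 66044) = -271217 + (-51578 - 61*51529)*(-9273711/190 + 66044) = -271217 + (-51578 - 3143269)*(3274649/190) = -271217 - 3194847*3274649/190 = -271217 - 10462002533703/190 = -10462054064933/190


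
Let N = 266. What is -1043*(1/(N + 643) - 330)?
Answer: 312867667/909 ≈ 3.4419e+5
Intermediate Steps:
-1043*(1/(N + 643) - 330) = -1043*(1/(266 + 643) - 330) = -1043*(1/909 - 330) = -1043*(-299969/909) = 312867667/909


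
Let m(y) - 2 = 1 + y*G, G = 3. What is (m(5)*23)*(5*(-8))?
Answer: -16560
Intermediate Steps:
m(y) = 3 + 3*y (m(y) = 2 + (1 + y*3) = 2 + (1 + 3*y) = 3 + 3*y)
(m(5)*23)*(5*(-8)) = ((3 + 3*5)*23)*(5*(-8)) = ((3 + 15)*23)*(-40) = (18*23)*(-40) = 414*(-40) = -16560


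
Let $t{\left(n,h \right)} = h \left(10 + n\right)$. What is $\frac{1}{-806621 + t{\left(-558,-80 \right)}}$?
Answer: $- \frac{1}{762781} \approx -1.311 \cdot 10^{-6}$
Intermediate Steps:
$\frac{1}{-806621 + t{\left(-558,-80 \right)}} = \frac{1}{-806621 - 80 \left(10 - 558\right)} = \frac{1}{-806621 - -43840} = \frac{1}{-806621 + 43840} = \frac{1}{-762781} = - \frac{1}{762781}$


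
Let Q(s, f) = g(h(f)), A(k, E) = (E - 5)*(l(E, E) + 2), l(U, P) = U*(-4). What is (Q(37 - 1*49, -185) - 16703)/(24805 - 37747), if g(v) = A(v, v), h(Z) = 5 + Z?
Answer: 16697/1438 ≈ 11.611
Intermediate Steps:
l(U, P) = -4*U
A(k, E) = (-5 + E)*(2 - 4*E) (A(k, E) = (E - 5)*(-4*E + 2) = (-5 + E)*(2 - 4*E))
g(v) = -10 - 4*v² + 22*v
Q(s, f) = 100 - 4*(5 + f)² + 22*f (Q(s, f) = -10 - 4*(5 + f)² + 22*(5 + f) = -10 - 4*(5 + f)² + (110 + 22*f) = 100 - 4*(5 + f)² + 22*f)
(Q(37 - 1*49, -185) - 16703)/(24805 - 37747) = (2*(-185)*(-9 - 2*(-185)) - 16703)/(24805 - 37747) = (2*(-185)*(-9 + 370) - 16703)/(-12942) = (2*(-185)*361 - 16703)*(-1/12942) = (-133570 - 16703)*(-1/12942) = -150273*(-1/12942) = 16697/1438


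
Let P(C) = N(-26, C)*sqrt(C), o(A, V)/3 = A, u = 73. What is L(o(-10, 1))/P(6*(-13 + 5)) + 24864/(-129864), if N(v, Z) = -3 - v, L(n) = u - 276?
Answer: -148/773 + 203*I*sqrt(3)/276 ≈ -0.19146 + 1.2739*I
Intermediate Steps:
o(A, V) = 3*A
L(n) = -203 (L(n) = 73 - 276 = -203)
P(C) = 23*sqrt(C) (P(C) = (-3 - 1*(-26))*sqrt(C) = (-3 + 26)*sqrt(C) = 23*sqrt(C))
L(o(-10, 1))/P(6*(-13 + 5)) + 24864/(-129864) = -203*sqrt(6)/(138*sqrt(-13 + 5)) + 24864/(-129864) = -203*(-I*sqrt(3)/276) + 24864*(-1/129864) = -203*(-I*sqrt(3)/276) - 148/773 = -(-203)*I*sqrt(3)/276 - 148/773 = 203*I*sqrt(3)/276 - 148/773 = -148/773 + 203*I*sqrt(3)/276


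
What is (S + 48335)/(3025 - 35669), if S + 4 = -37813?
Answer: -5259/16322 ≈ -0.32220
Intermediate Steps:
S = -37817 (S = -4 - 37813 = -37817)
(S + 48335)/(3025 - 35669) = (-37817 + 48335)/(3025 - 35669) = 10518/(-32644) = 10518*(-1/32644) = -5259/16322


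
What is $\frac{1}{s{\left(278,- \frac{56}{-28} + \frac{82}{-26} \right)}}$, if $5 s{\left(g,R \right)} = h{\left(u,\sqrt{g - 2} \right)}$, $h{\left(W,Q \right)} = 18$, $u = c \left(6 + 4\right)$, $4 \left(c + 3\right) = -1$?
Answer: $\frac{5}{18} \approx 0.27778$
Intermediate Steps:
$c = - \frac{13}{4}$ ($c = -3 + \frac{1}{4} \left(-1\right) = -3 - \frac{1}{4} = - \frac{13}{4} \approx -3.25$)
$u = - \frac{65}{2}$ ($u = - \frac{13 \left(6 + 4\right)}{4} = \left(- \frac{13}{4}\right) 10 = - \frac{65}{2} \approx -32.5$)
$s{\left(g,R \right)} = \frac{18}{5}$ ($s{\left(g,R \right)} = \frac{1}{5} \cdot 18 = \frac{18}{5}$)
$\frac{1}{s{\left(278,- \frac{56}{-28} + \frac{82}{-26} \right)}} = \frac{1}{\frac{18}{5}} = \frac{5}{18}$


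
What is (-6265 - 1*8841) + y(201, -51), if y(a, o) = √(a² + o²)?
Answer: -15106 + 3*√4778 ≈ -14899.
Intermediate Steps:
(-6265 - 1*8841) + y(201, -51) = (-6265 - 1*8841) + √(201² + (-51)²) = (-6265 - 8841) + √(40401 + 2601) = -15106 + √43002 = -15106 + 3*√4778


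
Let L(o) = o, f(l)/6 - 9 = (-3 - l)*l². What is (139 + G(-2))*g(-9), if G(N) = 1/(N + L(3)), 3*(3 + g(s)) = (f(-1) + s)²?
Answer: 50400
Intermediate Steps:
f(l) = 54 + 6*l²*(-3 - l) (f(l) = 54 + 6*((-3 - l)*l²) = 54 + 6*(l²*(-3 - l)) = 54 + 6*l²*(-3 - l))
g(s) = -3 + (42 + s)²/3 (g(s) = -3 + ((54 - 18*(-1)² - 6*(-1)³) + s)²/3 = -3 + ((54 - 18*1 - 6*(-1)) + s)²/3 = -3 + ((54 - 18 + 6) + s)²/3 = -3 + (42 + s)²/3)
G(N) = 1/(3 + N) (G(N) = 1/(N + 3) = 1/(3 + N))
(139 + G(-2))*g(-9) = (139 + 1/(3 - 2))*(-3 + (42 - 9)²/3) = (139 + 1/1)*(-3 + (⅓)*33²) = (139 + 1)*(-3 + (⅓)*1089) = 140*(-3 + 363) = 140*360 = 50400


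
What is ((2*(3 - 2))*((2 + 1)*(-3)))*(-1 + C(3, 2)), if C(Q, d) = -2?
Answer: 54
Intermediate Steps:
((2*(3 - 2))*((2 + 1)*(-3)))*(-1 + C(3, 2)) = ((2*(3 - 2))*((2 + 1)*(-3)))*(-1 - 2) = ((2*1)*(3*(-3)))*(-3) = (2*(-9))*(-3) = -18*(-3) = 54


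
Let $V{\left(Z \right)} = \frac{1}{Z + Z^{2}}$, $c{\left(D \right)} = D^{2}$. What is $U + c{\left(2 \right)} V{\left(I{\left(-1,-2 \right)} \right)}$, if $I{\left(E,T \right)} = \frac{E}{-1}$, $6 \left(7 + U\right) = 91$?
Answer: $\frac{61}{6} \approx 10.167$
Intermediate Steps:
$U = \frac{49}{6}$ ($U = -7 + \frac{1}{6} \cdot 91 = -7 + \frac{91}{6} = \frac{49}{6} \approx 8.1667$)
$I{\left(E,T \right)} = - E$ ($I{\left(E,T \right)} = E \left(-1\right) = - E$)
$U + c{\left(2 \right)} V{\left(I{\left(-1,-2 \right)} \right)} = \frac{49}{6} + 2^{2} \frac{1}{\left(-1\right) \left(-1\right) \left(1 - -1\right)} = \frac{49}{6} + 4 \frac{1}{1 \left(1 + 1\right)} = \frac{49}{6} + 4 \cdot 1 \cdot \frac{1}{2} = \frac{49}{6} + 4 \cdot \frac{1}{2} = \frac{49}{6} + 2 = \frac{61}{6}$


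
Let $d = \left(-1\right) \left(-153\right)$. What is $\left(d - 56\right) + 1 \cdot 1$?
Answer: $98$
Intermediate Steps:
$d = 153$
$\left(d - 56\right) + 1 \cdot 1 = \left(153 - 56\right) + 1 \cdot 1 = 97 + 1 = 98$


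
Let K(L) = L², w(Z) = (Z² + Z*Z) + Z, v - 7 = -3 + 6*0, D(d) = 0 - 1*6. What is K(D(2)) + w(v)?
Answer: 72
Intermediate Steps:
D(d) = -6 (D(d) = 0 - 6 = -6)
v = 4 (v = 7 + (-3 + 6*0) = 7 + (-3 + 0) = 7 - 3 = 4)
w(Z) = Z + 2*Z² (w(Z) = (Z² + Z²) + Z = 2*Z² + Z = Z + 2*Z²)
K(D(2)) + w(v) = (-6)² + 4*(1 + 2*4) = 36 + 4*(1 + 8) = 36 + 4*9 = 36 + 36 = 72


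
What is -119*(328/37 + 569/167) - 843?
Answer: -14232548/6179 ≈ -2303.4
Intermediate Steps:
-119*(328/37 + 569/167) - 843 = -119*75829/6179 - 843 = -9023651/6179 - 843 = -14232548/6179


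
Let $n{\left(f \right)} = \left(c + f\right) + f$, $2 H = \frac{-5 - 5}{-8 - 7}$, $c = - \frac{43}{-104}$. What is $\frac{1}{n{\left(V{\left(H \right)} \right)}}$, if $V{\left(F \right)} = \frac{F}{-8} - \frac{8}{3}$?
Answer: $- \frac{312}{1561} \approx -0.19987$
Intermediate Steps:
$c = \frac{43}{104}$ ($c = \left(-43\right) \left(- \frac{1}{104}\right) = \frac{43}{104} \approx 0.41346$)
$H = \frac{1}{3}$ ($H = \frac{\left(-5 - 5\right) \frac{1}{-8 - 7}}{2} = \frac{\left(-10\right) \frac{1}{-15}}{2} = \frac{\left(-10\right) \left(- \frac{1}{15}\right)}{2} = \frac{1}{2} \cdot \frac{2}{3} = \frac{1}{3} \approx 0.33333$)
$V{\left(F \right)} = - \frac{8}{3} - \frac{F}{8}$ ($V{\left(F \right)} = F \left(- \frac{1}{8}\right) - \frac{8}{3} = - \frac{F}{8} - \frac{8}{3} = - \frac{8}{3} - \frac{F}{8}$)
$n{\left(f \right)} = \frac{43}{104} + 2 f$ ($n{\left(f \right)} = \left(\frac{43}{104} + f\right) + f = \frac{43}{104} + 2 f$)
$\frac{1}{n{\left(V{\left(H \right)} \right)}} = \frac{1}{\frac{43}{104} + 2 \left(- \frac{8}{3} - \frac{1}{24}\right)} = \frac{1}{\frac{43}{104} + 2 \left(- \frac{65}{24}\right)} = \frac{1}{\frac{43}{104} - \frac{65}{12}} = \frac{1}{- \frac{1561}{312}} = - \frac{312}{1561}$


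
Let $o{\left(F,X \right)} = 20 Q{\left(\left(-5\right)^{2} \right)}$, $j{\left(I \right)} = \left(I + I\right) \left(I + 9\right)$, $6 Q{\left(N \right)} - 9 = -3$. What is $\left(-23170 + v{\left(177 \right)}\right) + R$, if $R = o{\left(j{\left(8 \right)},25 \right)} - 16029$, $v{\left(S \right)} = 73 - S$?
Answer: $-39283$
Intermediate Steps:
$Q{\left(N \right)} = 1$ ($Q{\left(N \right)} = \frac{3}{2} + \frac{1}{6} \left(-3\right) = \frac{3}{2} - \frac{1}{2} = 1$)
$j{\left(I \right)} = 2 I \left(9 + I\right)$
$o{\left(F,X \right)} = 20$ ($o{\left(F,X \right)} = 20 \cdot 1 = 20$)
$R = -16009$ ($R = 20 - 16029 = -16009$)
$\left(-23170 + v{\left(177 \right)}\right) + R = \left(-23170 + \left(73 - 177\right)\right) - 16009 = \left(-23170 - 104\right) - 16009 = -23274 - 16009 = -39283$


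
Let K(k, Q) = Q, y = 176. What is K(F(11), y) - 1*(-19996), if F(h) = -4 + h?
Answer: 20172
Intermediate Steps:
K(F(11), y) - 1*(-19996) = 176 - 1*(-19996) = 176 + 19996 = 20172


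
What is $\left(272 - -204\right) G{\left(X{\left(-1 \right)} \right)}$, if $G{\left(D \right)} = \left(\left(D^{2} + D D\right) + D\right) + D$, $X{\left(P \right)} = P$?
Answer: $0$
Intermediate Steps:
$G{\left(D \right)} = 2 D + 2 D^{2}$ ($G{\left(D \right)} = \left(\left(D^{2} + D^{2}\right) + D\right) + D = \left(2 D^{2} + D\right) + D = \left(D + 2 D^{2}\right) + D = 2 D + 2 D^{2}$)
$\left(272 - -204\right) G{\left(X{\left(-1 \right)} \right)} = \left(272 - -204\right) 2 \left(-1\right) \left(1 - 1\right) = \left(272 + 204\right) 2 \left(-1\right) 0 = 476 \cdot 0 = 0$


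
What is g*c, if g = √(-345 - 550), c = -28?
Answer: -28*I*√895 ≈ -837.66*I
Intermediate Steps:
g = I*√895 (g = √(-895) = I*√895 ≈ 29.917*I)
g*c = (I*√895)*(-28) = -28*I*√895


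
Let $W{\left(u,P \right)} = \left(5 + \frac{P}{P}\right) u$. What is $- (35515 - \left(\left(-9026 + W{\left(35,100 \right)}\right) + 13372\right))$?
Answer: $-30959$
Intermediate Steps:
$W{\left(u,P \right)} = 6 u$ ($W{\left(u,P \right)} = \left(5 + 1\right) u = 6 u$)
$- (35515 - \left(\left(-9026 + W{\left(35,100 \right)}\right) + 13372\right)) = - (35515 - \left(\left(-9026 + 6 \cdot 35\right) + 13372\right)) = - (35515 - \left(\left(-9026 + 210\right) + 13372\right)) = - (35515 - \left(-8816 + 13372\right)) = - (35515 - 4556) = \left(-1\right) 30959 = -30959$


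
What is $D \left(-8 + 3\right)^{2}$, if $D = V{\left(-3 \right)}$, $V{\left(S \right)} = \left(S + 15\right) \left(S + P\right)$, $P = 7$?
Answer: $1200$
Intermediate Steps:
$V{\left(S \right)} = \left(7 + S\right) \left(15 + S\right)$ ($V{\left(S \right)} = \left(S + 15\right) \left(S + 7\right) = \left(15 + S\right) \left(7 + S\right) = \left(7 + S\right) \left(15 + S\right)$)
$D = 48$ ($D = 105 + \left(-3\right)^{2} + 22 \left(-3\right) = 105 + 9 - 66 = 48$)
$D \left(-8 + 3\right)^{2} = 48 \left(-8 + 3\right)^{2} = 48 \left(-5\right)^{2} = 48 \cdot 25 = 1200$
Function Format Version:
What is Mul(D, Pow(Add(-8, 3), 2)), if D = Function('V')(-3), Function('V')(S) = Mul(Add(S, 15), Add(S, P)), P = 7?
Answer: 1200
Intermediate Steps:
Function('V')(S) = Mul(Add(7, S), Add(15, S)) (Function('V')(S) = Mul(Add(S, 15), Add(S, 7)) = Mul(Add(15, S), Add(7, S)) = Mul(Add(7, S), Add(15, S)))
D = 48 (D = Add(105, Pow(-3, 2), Mul(22, -3)) = Add(105, 9, -66) = 48)
Mul(D, Pow(Add(-8, 3), 2)) = Mul(48, Pow(Add(-8, 3), 2)) = Mul(48, Pow(-5, 2)) = Mul(48, 25) = 1200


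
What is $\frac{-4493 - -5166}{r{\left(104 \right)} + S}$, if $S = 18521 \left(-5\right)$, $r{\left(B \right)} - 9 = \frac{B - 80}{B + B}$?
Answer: $- \frac{17498}{2407493} \approx -0.0072681$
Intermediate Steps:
$r{\left(B \right)} = 9 + \frac{-80 + B}{2 B}$ ($r{\left(B \right)} = 9 + \frac{B - 80}{B + B} = 9 + \frac{-80 + B}{2 B}$)
$S = -92605$
$\frac{-4493 - -5166}{r{\left(104 \right)} + S} = \frac{-4493 - -5166}{\left(\frac{19}{2} - \frac{40}{104}\right) - 92605} = \frac{-4493 + 5166}{\left(\frac{19}{2} - \frac{5}{13}\right) - 92605} = \frac{673}{\left(\frac{19}{2} - \frac{5}{13}\right) - 92605} = \frac{673}{\frac{237}{26} - 92605} = \frac{673}{- \frac{2407493}{26}} = 673 \left(- \frac{26}{2407493}\right) = - \frac{17498}{2407493}$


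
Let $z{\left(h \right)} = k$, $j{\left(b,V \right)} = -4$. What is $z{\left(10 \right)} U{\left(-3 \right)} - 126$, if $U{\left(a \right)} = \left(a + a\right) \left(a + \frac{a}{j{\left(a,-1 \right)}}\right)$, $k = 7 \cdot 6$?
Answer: $441$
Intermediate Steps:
$k = 42$
$z{\left(h \right)} = 42$
$U{\left(a \right)} = \frac{3 a^{2}}{2}$ ($U{\left(a \right)} = \left(a + a\right) \left(a + \frac{a}{-4}\right) = 2 a \left(a + a \left(- \frac{1}{4}\right)\right) = 2 a \left(a - \frac{a}{4}\right) = 2 a \frac{3 a}{4} = \frac{3 a^{2}}{2}$)
$z{\left(10 \right)} U{\left(-3 \right)} - 126 = 42 \frac{3 \left(-3\right)^{2}}{2} - 126 = 42 \cdot \frac{3}{2} \cdot 9 - 126 = 42 \cdot \frac{27}{2} - 126 = 567 - 126 = 441$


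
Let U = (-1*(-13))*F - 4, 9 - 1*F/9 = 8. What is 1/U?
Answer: 1/113 ≈ 0.0088496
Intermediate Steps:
F = 9 (F = 81 - 9*8 = 81 - 72 = 9)
U = 113 (U = -1*(-13)*9 - 4 = 13*9 - 4 = 117 - 4 = 113)
1/U = 1/113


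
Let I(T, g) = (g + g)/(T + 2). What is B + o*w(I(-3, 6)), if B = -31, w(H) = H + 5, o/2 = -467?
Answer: 6507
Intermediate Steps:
I(T, g) = 2*g/(2 + T) (I(T, g) = (2*g)/(2 + T) = 2*g/(2 + T))
o = -934 (o = 2*(-467) = -934)
w(H) = 5 + H
B + o*w(I(-3, 6)) = -31 - 934*(5 + 2*6/(2 - 3)) = -31 - 934*(5 + 2*6/(-1)) = -31 - 934*(5 + 2*6*(-1)) = -31 - 934*(5 - 12) = -31 - 934*(-7) = -31 + 6538 = 6507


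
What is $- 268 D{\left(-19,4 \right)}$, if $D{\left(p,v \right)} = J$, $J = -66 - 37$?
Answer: $27604$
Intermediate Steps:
$J = -103$
$D{\left(p,v \right)} = -103$
$- 268 D{\left(-19,4 \right)} = \left(-268\right) \left(-103\right) = 27604$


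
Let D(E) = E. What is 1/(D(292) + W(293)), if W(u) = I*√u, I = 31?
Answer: -292/196309 + 31*√293/196309 ≈ 0.0012156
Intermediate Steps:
W(u) = 31*√u
1/(D(292) + W(293)) = 1/(292 + 31*√293)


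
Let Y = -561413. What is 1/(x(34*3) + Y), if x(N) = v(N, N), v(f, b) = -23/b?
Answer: -102/57264149 ≈ -1.7812e-6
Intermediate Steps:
x(N) = -23/N
1/(x(34*3) + Y) = 1/(-23/(34*3) - 561413) = 1/(-23/102 - 561413) = 1/(-57264149/102) = -102/57264149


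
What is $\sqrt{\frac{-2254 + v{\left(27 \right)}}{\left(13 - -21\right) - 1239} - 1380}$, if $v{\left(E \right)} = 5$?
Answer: $\frac{i \sqrt{2001084455}}{1205} \approx 37.123 i$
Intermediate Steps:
$\sqrt{\frac{-2254 + v{\left(27 \right)}}{\left(13 - -21\right) - 1239} - 1380} = \sqrt{\frac{-2254 + 5}{\left(13 - -21\right) - 1239} - 1380} = \sqrt{- \frac{2249}{\left(13 + 21\right) - 1239} - 1380} = \sqrt{- \frac{2249}{34 - 1239} - 1380} = \sqrt{- \frac{2249}{-1205} - 1380} = \sqrt{\left(-2249\right) \left(- \frac{1}{1205}\right) - 1380} = \sqrt{\frac{2249}{1205} - 1380} = \sqrt{- \frac{1660651}{1205}} = \frac{i \sqrt{2001084455}}{1205}$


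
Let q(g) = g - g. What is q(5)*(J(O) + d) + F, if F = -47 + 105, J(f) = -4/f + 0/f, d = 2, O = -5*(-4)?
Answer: 58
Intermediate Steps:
O = 20
q(g) = 0
J(f) = -4/f (J(f) = -4/f + 0 = -4/f)
F = 58
q(5)*(J(O) + d) + F = 0*(-4/20 + 2) + 58 = 0*(-4*1/20 + 2) + 58 = 0*(-⅕ + 2) + 58 = 0*(9/5) + 58 = 0 + 58 = 58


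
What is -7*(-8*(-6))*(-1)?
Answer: 336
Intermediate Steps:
-7*(-8*(-6))*(-1) = -336*(-1) = -7*(-48) = 336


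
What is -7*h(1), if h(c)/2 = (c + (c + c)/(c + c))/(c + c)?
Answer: -14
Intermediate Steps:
h(c) = (1 + c)/c (h(c) = 2*((c + (c + c)/(c + c))/(c + c)) = 2*((c + (2*c)/((2*c)))/((2*c))) = 2*((c + (2*c)*(1/(2*c)))*(1/(2*c))) = 2*((c + 1)*(1/(2*c))) = 2*((1 + c)*(1/(2*c))) = 2*((1 + c)/(2*c)) = (1 + c)/c)
-7*h(1) = -7*(1 + 1)/1 = -7*2 = -14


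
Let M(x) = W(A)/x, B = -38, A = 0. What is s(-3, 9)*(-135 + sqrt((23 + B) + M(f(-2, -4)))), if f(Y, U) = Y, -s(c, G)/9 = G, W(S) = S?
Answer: 10935 - 81*I*sqrt(15) ≈ 10935.0 - 313.71*I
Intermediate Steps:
s(c, G) = -9*G
M(x) = 0 (M(x) = 0/x = 0)
s(-3, 9)*(-135 + sqrt((23 + B) + M(f(-2, -4)))) = (-9*9)*(-135 + sqrt((23 - 38) + 0)) = -81*(-135 + sqrt(-15 + 0)) = -81*(-135 + sqrt(-15)) = -81*(-135 + I*sqrt(15)) = 10935 - 81*I*sqrt(15)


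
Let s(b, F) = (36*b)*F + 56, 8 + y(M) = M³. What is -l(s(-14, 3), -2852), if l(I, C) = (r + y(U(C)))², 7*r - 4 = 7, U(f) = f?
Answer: -26368972503207110769001/49 ≈ -5.3814e+20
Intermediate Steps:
r = 11/7 (r = 4/7 + (⅐)*7 = 4/7 + 1 = 11/7 ≈ 1.5714)
y(M) = -8 + M³
s(b, F) = 56 + 36*F*b (s(b, F) = 36*F*b + 56 = 56 + 36*F*b)
l(I, C) = (-45/7 + C³)² (l(I, C) = (11/7 + (-8 + C³))² = (-45/7 + C³)²)
-l(s(-14, 3), -2852) = -(-45 + 7*(-2852)³)²/49 = -(-45 + 7*(-23197894208))²/49 = -(-45 - 162385259456)²/49 = -(-162385259501)²/49 = -26368972503207110769001/49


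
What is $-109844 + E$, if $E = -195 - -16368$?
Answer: $-93671$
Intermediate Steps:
$E = 16173$ ($E = -195 + 16368 = 16173$)
$-109844 + E = -109844 + 16173 = -93671$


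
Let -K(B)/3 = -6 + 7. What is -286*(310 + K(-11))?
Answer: -87802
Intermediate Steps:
K(B) = -3 (K(B) = -3*(-6 + 7) = -3*1 = -3)
-286*(310 + K(-11)) = -286*(310 - 3) = -286*307 = -87802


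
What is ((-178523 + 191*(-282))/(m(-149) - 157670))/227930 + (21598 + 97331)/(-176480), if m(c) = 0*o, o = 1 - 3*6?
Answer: -42739964592551/63422893726880 ≈ -0.67389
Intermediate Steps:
o = -17 (o = 1 - 18 = -17)
m(c) = 0 (m(c) = 0*(-17) = 0)
((-178523 + 191*(-282))/(m(-149) - 157670))/227930 + (21598 + 97331)/(-176480) = ((-178523 + 191*(-282))/(0 - 157670))/227930 + (21598 + 97331)/(-176480) = ((-178523 - 53862)/(-157670))*(1/227930) + 118929*(-1/176480) = -232385*(-1/157670)*(1/227930) - 118929/176480 = (46477/31534)*(1/227930) - 118929/176480 = 46477/7187544620 - 118929/176480 = -42739964592551/63422893726880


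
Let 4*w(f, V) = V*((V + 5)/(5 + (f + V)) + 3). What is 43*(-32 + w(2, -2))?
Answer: -7267/5 ≈ -1453.4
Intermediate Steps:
w(f, V) = V*(3 + (5 + V)/(5 + V + f))/4 (w(f, V) = (V*((V + 5)/(5 + (f + V)) + 3))/4 = (V*((5 + V)/(5 + (V + f)) + 3))/4 = (V*((5 + V)/(5 + V + f) + 3))/4 = (V*(3 + (5 + V)/(5 + V + f)))/4 = V*(3 + (5 + V)/(5 + V + f))/4)
43*(-32 + w(2, -2)) = 43*(-32 + (1/4)*(-2)*(20 + 3*2 + 4*(-2))/(5 - 2 + 2)) = 43*(-32 + (1/4)*(-2)*(20 + 6 - 8)/5) = 43*(-32 + (1/4)*(-2)*(1/5)*18) = 43*(-32 - 9/5) = 43*(-169/5) = -7267/5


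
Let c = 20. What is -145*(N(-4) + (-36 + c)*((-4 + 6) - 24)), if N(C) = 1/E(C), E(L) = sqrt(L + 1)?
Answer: -51040 + 145*I*sqrt(3)/3 ≈ -51040.0 + 83.716*I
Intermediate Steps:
E(L) = sqrt(1 + L)
N(C) = 1/sqrt(1 + C) (N(C) = 1/(sqrt(1 + C)) = 1/sqrt(1 + C))
-145*(N(-4) + (-36 + c)*((-4 + 6) - 24)) = -145*(1/sqrt(1 - 4) + (-36 + 20)*((-4 + 6) - 24)) = -145*(1/sqrt(-3) - 16*(2 - 24)) = -145*(-I*sqrt(3)/3 - 16*(-22)) = -145*(-I*sqrt(3)/3 + 352) = -145*(352 - I*sqrt(3)/3) = -51040 + 145*I*sqrt(3)/3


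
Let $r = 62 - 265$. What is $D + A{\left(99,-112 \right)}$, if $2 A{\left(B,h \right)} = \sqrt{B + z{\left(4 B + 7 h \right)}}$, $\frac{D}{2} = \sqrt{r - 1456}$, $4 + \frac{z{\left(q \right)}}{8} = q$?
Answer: $\frac{i \left(\sqrt{3037} + 4 \sqrt{1659}\right)}{2} \approx 109.02 i$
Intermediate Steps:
$r = -203$ ($r = 62 - 265 = -203$)
$z{\left(q \right)} = -32 + 8 q$
$D = 2 i \sqrt{1659}$ ($D = 2 \sqrt{-203 - 1456} = 2 \sqrt{-1659} = 2 i \sqrt{1659} \approx 81.462 i$)
$A{\left(B,h \right)} = \frac{\sqrt{-32 + 33 B + 56 h}}{2}$ ($A{\left(B,h \right)} = \frac{\sqrt{B + \left(-32 + 8 \left(4 B + 7 h\right)\right)}}{2} = \frac{\sqrt{B - \left(32 - 56 h - 32 B\right)}}{2} = \frac{\sqrt{B + \left(-32 + 32 B + 56 h\right)}}{2} = \frac{\sqrt{-32 + 33 B + 56 h}}{2}$)
$D + A{\left(99,-112 \right)} = 2 i \sqrt{1659} + \frac{\sqrt{-32 + 33 \cdot 99 + 56 \left(-112\right)}}{2} = 2 i \sqrt{1659} + \frac{\sqrt{-32 + 3267 - 6272}}{2} = 2 i \sqrt{1659} + \frac{\sqrt{-3037}}{2} = 2 i \sqrt{1659} + \frac{i \sqrt{3037}}{2} = \frac{i \sqrt{3037}}{2} + 2 i \sqrt{1659}$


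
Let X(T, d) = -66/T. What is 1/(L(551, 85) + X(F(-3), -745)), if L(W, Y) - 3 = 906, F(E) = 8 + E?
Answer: 5/4479 ≈ 0.0011163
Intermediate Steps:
L(W, Y) = 909 (L(W, Y) = 3 + 906 = 909)
1/(L(551, 85) + X(F(-3), -745)) = 1/(909 - 66/(8 - 3)) = 1/(909 - 66/5) = 1/(4479/5) = 5/4479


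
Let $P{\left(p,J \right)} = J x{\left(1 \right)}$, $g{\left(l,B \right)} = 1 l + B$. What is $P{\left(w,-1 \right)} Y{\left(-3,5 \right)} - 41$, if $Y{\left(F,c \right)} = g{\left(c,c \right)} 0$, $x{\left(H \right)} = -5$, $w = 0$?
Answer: $-41$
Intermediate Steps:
$g{\left(l,B \right)} = B + l$ ($g{\left(l,B \right)} = l + B = B + l$)
$P{\left(p,J \right)} = - 5 J$ ($P{\left(p,J \right)} = J \left(-5\right) = - 5 J$)
$Y{\left(F,c \right)} = 0$ ($Y{\left(F,c \right)} = \left(c + c\right) 0 = 2 c 0 = 0$)
$P{\left(w,-1 \right)} Y{\left(-3,5 \right)} - 41 = \left(-5\right) \left(-1\right) 0 - 41 = 5 \cdot 0 - 41 = 0 - 41 = -41$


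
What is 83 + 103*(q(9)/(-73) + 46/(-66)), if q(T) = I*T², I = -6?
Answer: 1678924/2409 ≈ 696.94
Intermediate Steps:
q(T) = -6*T²
83 + 103*(q(9)/(-73) + 46/(-66)) = 83 + 103*(-6*9²/(-73) + 46/(-66)) = 83 + 103*(-6*81*(-1/73) + 46*(-1/66)) = 83 + 103*(-486*(-1/73) - 23/33) = 83 + 103*(486/73 - 23/33) = 83 + 103*(14359/2409) = 83 + 1478977/2409 = 1678924/2409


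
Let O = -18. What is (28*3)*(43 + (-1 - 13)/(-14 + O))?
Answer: 14595/4 ≈ 3648.8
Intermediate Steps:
(28*3)*(43 + (-1 - 13)/(-14 + O)) = (28*3)*(43 + (-1 - 13)/(-14 - 18)) = 84*(43 - 14/(-32)) = 84*(43 - 14*(-1/32)) = 84*(43 + 7/16) = 84*(695/16) = 14595/4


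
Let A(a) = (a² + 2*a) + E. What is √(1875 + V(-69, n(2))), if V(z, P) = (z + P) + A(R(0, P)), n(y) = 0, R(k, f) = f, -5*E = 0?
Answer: √1806 ≈ 42.497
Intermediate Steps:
E = 0 (E = -⅕*0 = 0)
A(a) = a² + 2*a (A(a) = (a² + 2*a) + 0 = a² + 2*a)
V(z, P) = P + z + P*(2 + P) (V(z, P) = (z + P) + P*(2 + P) = (P + z) + P*(2 + P) = P + z + P*(2 + P))
√(1875 + V(-69, n(2))) = √(1875 + (-69 + 0² + 3*0)) = √(1875 + (-69 + 0 + 0)) = √(1875 - 69) = √1806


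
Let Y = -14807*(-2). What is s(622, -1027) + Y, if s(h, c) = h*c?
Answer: -609180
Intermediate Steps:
Y = 29614
s(h, c) = c*h
s(622, -1027) + Y = -1027*622 + 29614 = -638794 + 29614 = -609180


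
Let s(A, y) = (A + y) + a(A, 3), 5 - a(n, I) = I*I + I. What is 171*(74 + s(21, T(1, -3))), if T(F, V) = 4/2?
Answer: 15390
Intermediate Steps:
T(F, V) = 2 (T(F, V) = 4*(½) = 2)
a(n, I) = 5 - I - I² (a(n, I) = 5 - (I*I + I) = 5 - (I² + I) = 5 - (I + I²) = 5 + (-I - I²) = 5 - I - I²)
s(A, y) = -7 + A + y (s(A, y) = (A + y) + (5 - 1*3 - 1*3²) = (A + y) + (5 - 3 - 1*9) = (A + y) + (5 - 3 - 9) = (A + y) - 7 = -7 + A + y)
171*(74 + s(21, T(1, -3))) = 171*(74 + (-7 + 21 + 2)) = 171*(74 + 16) = 171*90 = 15390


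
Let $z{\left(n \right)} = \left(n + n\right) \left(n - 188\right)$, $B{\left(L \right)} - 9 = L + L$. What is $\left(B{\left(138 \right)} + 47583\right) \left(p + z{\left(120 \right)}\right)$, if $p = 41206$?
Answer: $1191243048$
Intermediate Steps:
$B{\left(L \right)} = 9 + 2 L$ ($B{\left(L \right)} = 9 + \left(L + L\right) = 9 + 2 L$)
$z{\left(n \right)} = 2 n \left(-188 + n\right)$
$\left(B{\left(138 \right)} + 47583\right) \left(p + z{\left(120 \right)}\right) = \left(\left(9 + 2 \cdot 138\right) + 47583\right) \left(41206 + 2 \cdot 120 \left(-188 + 120\right)\right) = \left(\left(9 + 276\right) + 47583\right) \left(41206 + 2 \cdot 120 \left(-68\right)\right) = \left(285 + 47583\right) \left(41206 - 16320\right) = 47868 \cdot 24886 = 1191243048$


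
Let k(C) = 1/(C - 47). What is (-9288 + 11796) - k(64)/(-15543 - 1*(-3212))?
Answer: 525744517/209627 ≈ 2508.0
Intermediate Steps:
k(C) = 1/(-47 + C)
(-9288 + 11796) - k(64)/(-15543 - 1*(-3212)) = (-9288 + 11796) - 1/((-47 + 64)*(-15543 - 1*(-3212))) = 2508 - 1/(17*(-15543 + 3212)) = 2508 - 1/(17*(-12331)) = 2508 - (-1)/(17*12331) = 2508 - 1*(-1/209627) = 2508 + 1/209627 = 525744517/209627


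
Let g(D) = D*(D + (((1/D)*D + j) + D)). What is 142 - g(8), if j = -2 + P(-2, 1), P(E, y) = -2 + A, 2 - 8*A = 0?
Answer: 36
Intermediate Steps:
A = ¼ (A = ¼ - ⅛*0 = ¼ + 0 = ¼ ≈ 0.25000)
P(E, y) = -7/4 (P(E, y) = -2 + ¼ = -7/4)
j = -15/4 (j = -2 - 7/4 = -15/4 ≈ -3.7500)
g(D) = D*(-11/4 + 2*D) (g(D) = D*(D + (((1/D)*D - 15/4) + D)) = D*(D + ((D/D - 15/4) + D)) = D*(D + ((1 - 15/4) + D)) = D*(D + (-11/4 + D)) = D*(-11/4 + 2*D))
142 - g(8) = 142 - 8*(-11 + 8*8)/4 = 142 - 8*(-11 + 64)/4 = 142 - 8*53/4 = 142 - 1*106 = 142 - 106 = 36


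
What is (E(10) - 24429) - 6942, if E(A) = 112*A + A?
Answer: -30241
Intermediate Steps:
E(A) = 113*A
(E(10) - 24429) - 6942 = (113*10 - 24429) - 6942 = (1130 - 24429) - 6942 = -23299 - 6942 = -30241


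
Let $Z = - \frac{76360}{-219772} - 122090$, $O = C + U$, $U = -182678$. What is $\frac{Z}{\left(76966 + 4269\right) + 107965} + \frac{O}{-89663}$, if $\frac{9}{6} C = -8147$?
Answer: $\frac{29013861485617}{19972847493060} \approx 1.4527$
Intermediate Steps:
$C = - \frac{16294}{3}$ ($C = \frac{2}{3} \left(-8147\right) = - \frac{16294}{3} \approx -5431.3$)
$O = - \frac{564328}{3}$ ($O = - \frac{16294}{3} - 182678 = - \frac{564328}{3} \approx -1.8811 \cdot 10^{5}$)
$Z = - \frac{6707971780}{54943}$ ($Z = \left(-76360\right) \left(- \frac{1}{219772}\right) - 122090 = \frac{19090}{54943} - 122090 = - \frac{6707971780}{54943} \approx -1.2209 \cdot 10^{5}$)
$\frac{Z}{\left(76966 + 4269\right) + 107965} + \frac{O}{-89663} = - \frac{6707971780}{54943 \left(\left(76966 + 4269\right) + 107965\right)} - \frac{564328}{3 \left(-89663\right)} = - \frac{6707971780}{54943 \left(81235 + 107965\right)} - - \frac{564328}{268989} = - \frac{6707971780}{54943 \cdot 189200} + \frac{564328}{268989} = \left(- \frac{6707971780}{54943}\right) \frac{1}{189200} + \frac{564328}{268989} = - \frac{335398589}{519760780} + \frac{564328}{268989} = \frac{29013861485617}{19972847493060}$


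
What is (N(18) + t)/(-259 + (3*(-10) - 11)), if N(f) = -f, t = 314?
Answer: -74/75 ≈ -0.98667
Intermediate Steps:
(N(18) + t)/(-259 + (3*(-10) - 11)) = (-1*18 + 314)/(-259 + (3*(-10) - 11)) = (-18 + 314)/(-259 + (-30 - 11)) = 296/(-259 - 41) = 296/(-300) = 296*(-1/300) = -74/75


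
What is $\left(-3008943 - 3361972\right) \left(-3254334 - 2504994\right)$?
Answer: $36692189145120$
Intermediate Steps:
$\left(-3008943 - 3361972\right) \left(-3254334 - 2504994\right) = \left(-6370915\right) \left(-5759328\right) = 36692189145120$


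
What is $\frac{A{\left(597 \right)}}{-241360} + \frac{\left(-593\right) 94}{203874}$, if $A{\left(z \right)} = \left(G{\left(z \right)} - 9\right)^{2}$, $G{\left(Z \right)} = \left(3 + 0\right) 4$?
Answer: $- \frac{6727861993}{24603514320} \approx -0.27345$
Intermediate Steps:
$G{\left(Z \right)} = 12$ ($G{\left(Z \right)} = 3 \cdot 4 = 12$)
$A{\left(z \right)} = 9$ ($A{\left(z \right)} = \left(12 - 9\right)^{2} = 3^{2} = 9$)
$\frac{A{\left(597 \right)}}{-241360} + \frac{\left(-593\right) 94}{203874} = \frac{9}{-241360} + \frac{\left(-593\right) 94}{203874} = 9 \left(- \frac{1}{241360}\right) - \frac{27871}{101937} = - \frac{9}{241360} - \frac{27871}{101937} = - \frac{6727861993}{24603514320}$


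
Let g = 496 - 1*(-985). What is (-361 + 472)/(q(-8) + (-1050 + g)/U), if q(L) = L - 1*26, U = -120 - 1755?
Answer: -208125/64181 ≈ -3.2428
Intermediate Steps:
g = 1481 (g = 496 + 985 = 1481)
U = -1875
q(L) = -26 + L (q(L) = L - 26 = -26 + L)
(-361 + 472)/(q(-8) + (-1050 + g)/U) = (-361 + 472)/((-26 - 8) + (-1050 + 1481)/(-1875)) = 111/(-34 + 431*(-1/1875)) = 111/(-34 - 431/1875) = 111/(-64181/1875) = 111*(-1875/64181) = -208125/64181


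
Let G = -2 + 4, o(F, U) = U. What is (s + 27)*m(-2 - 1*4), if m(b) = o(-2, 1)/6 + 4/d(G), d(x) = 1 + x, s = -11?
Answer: 24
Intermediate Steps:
G = 2
m(b) = 3/2 (m(b) = 1/6 + 4/(1 + 2) = 1*(⅙) + 4/3 = ⅙ + 4*(⅓) = ⅙ + 4/3 = 3/2)
(s + 27)*m(-2 - 1*4) = (-11 + 27)*(3/2) = 16*(3/2) = 24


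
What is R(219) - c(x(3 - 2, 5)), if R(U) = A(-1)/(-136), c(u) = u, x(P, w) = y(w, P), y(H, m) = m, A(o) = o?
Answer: -135/136 ≈ -0.99265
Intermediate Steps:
x(P, w) = P
R(U) = 1/136 (R(U) = -1/(-136) = -1*(-1/136) = 1/136)
R(219) - c(x(3 - 2, 5)) = 1/136 - (3 - 2) = 1/136 - 1*1 = 1/136 - 1 = -135/136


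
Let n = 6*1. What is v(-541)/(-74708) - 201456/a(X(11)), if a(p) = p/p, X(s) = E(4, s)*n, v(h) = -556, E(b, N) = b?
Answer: -3762593573/18677 ≈ -2.0146e+5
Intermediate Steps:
n = 6
X(s) = 24 (X(s) = 4*6 = 24)
a(p) = 1
v(-541)/(-74708) - 201456/a(X(11)) = -556/(-74708) - 201456/1 = -556*(-1/74708) - 201456*1 = 139/18677 - 201456 = -3762593573/18677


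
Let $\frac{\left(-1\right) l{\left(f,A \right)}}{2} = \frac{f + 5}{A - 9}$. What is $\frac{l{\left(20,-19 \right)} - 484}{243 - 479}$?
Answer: $\frac{6751}{3304} \approx 2.0433$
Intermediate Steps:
$l{\left(f,A \right)} = - \frac{2 \left(5 + f\right)}{-9 + A}$ ($l{\left(f,A \right)} = - 2 \frac{f + 5}{A - 9} = - 2 \frac{5 + f}{-9 + A} = - \frac{2 \left(5 + f\right)}{-9 + A}$)
$\frac{l{\left(20,-19 \right)} - 484}{243 - 479} = \frac{\frac{2 \left(-5 - 20\right)}{-9 - 19} - 484}{243 - 479} = \frac{\frac{2 \left(-5 - 20\right)}{-28} - 484}{-236} = \left(2 \left(- \frac{1}{28}\right) \left(-25\right) - 484\right) \left(- \frac{1}{236}\right) = \left(\frac{25}{14} - 484\right) \left(- \frac{1}{236}\right) = \left(- \frac{6751}{14}\right) \left(- \frac{1}{236}\right) = \frac{6751}{3304}$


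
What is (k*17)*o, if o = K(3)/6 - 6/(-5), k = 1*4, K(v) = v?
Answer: 578/5 ≈ 115.60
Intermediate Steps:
k = 4
o = 17/10 (o = 3/6 - 6/(-5) = 3*(⅙) - 6*(-⅕) = ½ + 6/5 = 17/10 ≈ 1.7000)
(k*17)*o = (4*17)*(17/10) = 68*(17/10) = 578/5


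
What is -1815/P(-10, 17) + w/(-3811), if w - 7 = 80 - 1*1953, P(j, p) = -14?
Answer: 6943089/53354 ≈ 130.13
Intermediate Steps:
w = -1866 (w = 7 + (80 - 1*1953) = 7 + (80 - 1953) = 7 - 1873 = -1866)
-1815/P(-10, 17) + w/(-3811) = -1815/(-14) - 1866/(-3811) = -1815*(-1/14) - 1866*(-1/3811) = 1815/14 + 1866/3811 = 6943089/53354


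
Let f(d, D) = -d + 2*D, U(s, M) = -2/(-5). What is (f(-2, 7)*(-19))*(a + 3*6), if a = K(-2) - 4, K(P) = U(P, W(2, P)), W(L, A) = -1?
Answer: -21888/5 ≈ -4377.6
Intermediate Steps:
U(s, M) = ⅖ (U(s, M) = -2*(-⅕) = ⅖)
K(P) = ⅖
a = -18/5 (a = ⅖ - 4 = -18/5 ≈ -3.6000)
(f(-2, 7)*(-19))*(a + 3*6) = ((-1*(-2) + 2*7)*(-19))*(-18/5 + 3*6) = ((2 + 14)*(-19))*(-18/5 + 18) = (16*(-19))*(72/5) = -304*72/5 = -21888/5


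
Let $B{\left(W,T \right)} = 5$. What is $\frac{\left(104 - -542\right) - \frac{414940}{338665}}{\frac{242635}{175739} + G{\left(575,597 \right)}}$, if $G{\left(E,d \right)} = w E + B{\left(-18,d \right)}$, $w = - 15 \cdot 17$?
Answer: $- \frac{1534993349934}{349049952862297} \approx -0.0043976$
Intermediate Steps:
$w = -255$ ($w = \left(-1\right) 255 = -255$)
$G{\left(E,d \right)} = 5 - 255 E$ ($G{\left(E,d \right)} = - 255 E + 5 = 5 - 255 E$)
$\frac{\left(104 - -542\right) - \frac{414940}{338665}}{\frac{242635}{175739} + G{\left(575,597 \right)}} = \frac{\left(104 - -542\right) - \frac{414940}{338665}}{\frac{242635}{175739} + \left(5 - 146625\right)} = \frac{\left(104 + 542\right) - \frac{82988}{67733}}{242635 \cdot \frac{1}{175739} + \left(5 - 146625\right)} = \frac{646 - \frac{82988}{67733}}{\frac{242635}{175739} - 146620} = \frac{43672530}{67733 \left(- \frac{25766609545}{175739}\right)} = \frac{43672530}{67733} \left(- \frac{175739}{25766609545}\right) = - \frac{1534993349934}{349049952862297}$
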